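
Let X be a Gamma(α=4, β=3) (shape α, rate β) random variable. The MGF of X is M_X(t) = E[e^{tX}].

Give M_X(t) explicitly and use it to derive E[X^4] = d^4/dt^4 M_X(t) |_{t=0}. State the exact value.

E[X^4] = d^4M/dt^4 |_{t=0} = 280/27

M_X(t) = 81/(3 - t)^4
dM/dt = -324/(t^5 - 15*t^4 + 90*t^3 - 270*t^2 + 405*t - 243)
d^2M/dt^2 = 1620/(t^6 - 18*t^5 + 135*t^4 - 540*t^3 + 1215*t^2 - 1458*t + 729)
d^3M/dt^3 = -9720/(t^7 - 21*t^6 + 189*t^5 - 945*t^4 + 2835*t^3 - 5103*t^2 + 5103*t - 2187)
d^4M/dt^4 = 68040/(t^8 - 24*t^7 + 252*t^6 - 1512*t^5 + 5670*t^4 - 13608*t^3 + 20412*t^2 - 17496*t + 6561)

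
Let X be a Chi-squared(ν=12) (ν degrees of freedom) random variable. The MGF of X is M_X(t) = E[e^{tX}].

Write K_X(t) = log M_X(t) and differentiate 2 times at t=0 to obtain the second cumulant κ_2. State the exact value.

M_X(t) = (1 - 2*t)^(-6)
K_X(t) = log M_X(t) = -6*log(1 - 2*t)
K^(2)(t) = 24/(4*t^2 - 4*t + 1)

κ_2 = K^(2)(0) = 24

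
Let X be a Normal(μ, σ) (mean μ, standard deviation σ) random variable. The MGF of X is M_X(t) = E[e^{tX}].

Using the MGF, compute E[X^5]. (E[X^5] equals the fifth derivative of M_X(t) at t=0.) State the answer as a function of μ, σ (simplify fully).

M_X(t) = e^(μ*t + σ^2*t^2/2)

E[X^5] = D^5[M](0) = μ*(μ^4 + 10*μ^2*σ^2 + 15*σ^4)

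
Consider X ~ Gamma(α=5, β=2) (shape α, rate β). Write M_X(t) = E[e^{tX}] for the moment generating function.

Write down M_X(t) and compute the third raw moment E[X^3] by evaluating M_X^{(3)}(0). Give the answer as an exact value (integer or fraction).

M_X(t) = 32/(2 - t)^5
M^(3)(t) = 6720/(t^8 - 16*t^7 + 112*t^6 - 448*t^5 + 1120*t^4 - 1792*t^3 + 1792*t^2 - 1024*t + 256)

E[X^3] = M^(3)(0) = 105/4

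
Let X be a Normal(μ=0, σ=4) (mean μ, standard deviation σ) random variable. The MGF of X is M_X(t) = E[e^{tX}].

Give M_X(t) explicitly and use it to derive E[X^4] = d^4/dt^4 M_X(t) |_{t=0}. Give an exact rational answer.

E[X^4] = M^(4)(0) = 768

M_X(t) = e^(8*t^2)
M^(4)(t) = 65536*t^4*e^(8*t^2) + 24576*t^2*e^(8*t^2) + 768*e^(8*t^2)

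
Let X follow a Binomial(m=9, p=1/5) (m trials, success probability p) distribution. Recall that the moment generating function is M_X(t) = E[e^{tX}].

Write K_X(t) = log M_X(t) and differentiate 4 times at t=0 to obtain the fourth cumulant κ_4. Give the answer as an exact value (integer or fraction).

κ_4 = K^(4)(0) = 36/625

M_X(t) = (e^(t)/5 + 4/5)^9
K_X(t) = log M_X(t) = 9*log(e^(t)/5 + 4/5)
K^(4)(t) = (36*e^(3*t) - 576*e^(2*t) + 576*e^(t))/(e^(4*t) + 16*e^(3*t) + 96*e^(2*t) + 256*e^(t) + 256)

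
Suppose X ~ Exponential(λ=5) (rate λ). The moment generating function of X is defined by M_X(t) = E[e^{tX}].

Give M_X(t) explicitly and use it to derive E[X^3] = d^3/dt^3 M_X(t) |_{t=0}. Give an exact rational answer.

E[X^3] = D^3[M](0) = 6/125

M_X(t) = 5/(5 - t)
D^3[M](t) = 30/(t^4 - 20*t^3 + 150*t^2 - 500*t + 625)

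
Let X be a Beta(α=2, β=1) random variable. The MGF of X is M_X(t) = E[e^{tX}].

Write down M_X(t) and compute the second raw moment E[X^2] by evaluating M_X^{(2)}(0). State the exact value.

M_X(t) = ₁F₁(2; 3; t)
M^(2)(t) = ₁F₁(4; 5; t)/2

E[X^2] = M^(2)(0) = 1/2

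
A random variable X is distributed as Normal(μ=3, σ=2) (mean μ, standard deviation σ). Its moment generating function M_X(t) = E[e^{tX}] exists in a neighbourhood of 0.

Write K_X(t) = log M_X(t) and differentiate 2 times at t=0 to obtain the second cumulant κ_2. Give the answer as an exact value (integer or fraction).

κ_2 = D^2[K](0) = 4

M_X(t) = e^(2*t^2 + 3*t)
K_X(t) = log M_X(t) = 2*t^2 + 3*t
D^2[K](t) = 4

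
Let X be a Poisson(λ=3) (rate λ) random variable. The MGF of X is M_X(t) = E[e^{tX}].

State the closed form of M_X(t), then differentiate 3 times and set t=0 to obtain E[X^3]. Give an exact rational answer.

M_X(t) = e^(3*e^(t) - 3)
D^3[M](t) = (27*e^(3*t)*e^(3*e^(t)) + 27*e^(2*t)*e^(3*e^(t)) + 3*e^(t)*e^(3*e^(t)))*e^(-3)

E[X^3] = D^3[M](0) = 57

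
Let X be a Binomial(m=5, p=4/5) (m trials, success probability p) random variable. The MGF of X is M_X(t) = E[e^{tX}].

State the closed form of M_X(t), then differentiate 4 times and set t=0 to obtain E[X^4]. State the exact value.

M_X(t) = (4*e^(t)/5 + 1/5)^5
M′(t) = 1024*e^(5*t)/625 + 1024*e^(4*t)/625 + 384*e^(3*t)/625 + 64*e^(2*t)/625 + 4*e^(t)/625
M′′(t) = 1024*e^(5*t)/125 + 4096*e^(4*t)/625 + 1152*e^(3*t)/625 + 128*e^(2*t)/625 + 4*e^(t)/625
M′′′(t) = 1024*e^(5*t)/25 + 16384*e^(4*t)/625 + 3456*e^(3*t)/625 + 256*e^(2*t)/625 + 4*e^(t)/625
M′′′′(t) = 1024*e^(5*t)/5 + 65536*e^(4*t)/625 + 10368*e^(3*t)/625 + 512*e^(2*t)/625 + 4*e^(t)/625

E[X^4] = M′′′′(0) = 40884/125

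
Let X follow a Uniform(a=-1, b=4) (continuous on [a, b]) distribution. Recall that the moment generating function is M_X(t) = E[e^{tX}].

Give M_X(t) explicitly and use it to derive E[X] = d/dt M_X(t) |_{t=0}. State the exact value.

E[X] = M^(1)(0) = 3/2

M_X(t) = (e^(4*t) - e^(-t))/(5*t)
M^(1)(t) = (4*t*e^(5*t) + t - e^(5*t) + 1)*e^(-t)/(5*t^2)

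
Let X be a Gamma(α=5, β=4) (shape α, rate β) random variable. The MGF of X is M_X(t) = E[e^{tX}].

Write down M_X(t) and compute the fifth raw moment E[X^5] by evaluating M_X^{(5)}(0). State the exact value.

E[X^5] = d^5M/dt^5 |_{t=0} = 945/64

M_X(t) = 1024/(4 - t)^5
dM/dt = 5120/(t^6 - 24*t^5 + 240*t^4 - 1280*t^3 + 3840*t^2 - 6144*t + 4096)
d^2M/dt^2 = -30720/(t^7 - 28*t^6 + 336*t^5 - 2240*t^4 + 8960*t^3 - 21504*t^2 + 28672*t - 16384)
d^3M/dt^3 = 215040/(t^8 - 32*t^7 + 448*t^6 - 3584*t^5 + 17920*t^4 - 57344*t^3 + 114688*t^2 - 131072*t + 65536)
d^4M/dt^4 = -1720320/(t^9 - 36*t^8 + 576*t^7 - 5376*t^6 + 32256*t^5 - 129024*t^4 + 344064*t^3 - 589824*t^2 + 589824*t - 262144)
d^5M/dt^5 = 15482880/(t^10 - 40*t^9 + 720*t^8 - 7680*t^7 + 53760*t^6 - 258048*t^5 + 860160*t^4 - 1966080*t^3 + 2949120*t^2 - 2621440*t + 1048576)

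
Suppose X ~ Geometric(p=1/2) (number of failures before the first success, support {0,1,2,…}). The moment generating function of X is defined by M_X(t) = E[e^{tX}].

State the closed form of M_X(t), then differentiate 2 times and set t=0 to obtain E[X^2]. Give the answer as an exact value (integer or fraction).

M_X(t) = 1/(2*(1 - e^(t)/2))
D^2[M](t) = (-e^(2*t) - 2*e^(t))/(e^(3*t) - 6*e^(2*t) + 12*e^(t) - 8)

E[X^2] = D^2[M](0) = 3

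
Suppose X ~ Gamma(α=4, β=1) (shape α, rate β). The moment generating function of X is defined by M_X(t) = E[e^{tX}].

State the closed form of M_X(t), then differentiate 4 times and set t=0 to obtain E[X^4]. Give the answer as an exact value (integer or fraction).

E[X^4] = D^4[M](0) = 840

M_X(t) = (1 - t)^(-4)
D^4[M](t) = 840/(t^8 - 8*t^7 + 28*t^6 - 56*t^5 + 70*t^4 - 56*t^3 + 28*t^2 - 8*t + 1)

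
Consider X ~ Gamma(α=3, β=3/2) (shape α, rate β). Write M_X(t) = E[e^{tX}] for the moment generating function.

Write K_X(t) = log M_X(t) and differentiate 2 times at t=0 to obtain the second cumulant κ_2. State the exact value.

M_X(t) = 27/(8*(3/2 - t)^3)
K_X(t) = log M_X(t) = -3*log(3/2 - t) - 3*log(2) + 3*log(3)
D^2[K](t) = 12/(4*t^2 - 12*t + 9)

κ_2 = D^2[K](0) = 4/3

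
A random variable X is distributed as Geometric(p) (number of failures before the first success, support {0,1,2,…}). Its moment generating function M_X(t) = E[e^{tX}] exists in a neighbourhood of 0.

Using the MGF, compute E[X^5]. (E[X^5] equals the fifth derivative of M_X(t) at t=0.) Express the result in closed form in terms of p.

E[X^5] = M′′′′′(0) = -1 + 31/p - 180/p^2 + 390/p^3 - 360/p^4 + 120/p^5

M_X(t) = p/(-(1 - p)*e^(t) + 1)
M′(t) = (-p^2*e^(t) + p*e^(t))/(p^2*e^(2*t) - 2*p*e^(2*t) + 2*p*e^(t) + e^(2*t) - 2*e^(t) + 1)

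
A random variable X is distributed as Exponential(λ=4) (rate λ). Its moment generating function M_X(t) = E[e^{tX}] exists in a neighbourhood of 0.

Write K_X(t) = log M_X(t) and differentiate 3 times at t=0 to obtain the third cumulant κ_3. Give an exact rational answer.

κ_3 = D^3[K](0) = 1/32

M_X(t) = 4/(4 - t)
K_X(t) = log M_X(t) = -log(4 - t) + 2*log(2)
D^3[K](t) = -2/(t^3 - 12*t^2 + 48*t - 64)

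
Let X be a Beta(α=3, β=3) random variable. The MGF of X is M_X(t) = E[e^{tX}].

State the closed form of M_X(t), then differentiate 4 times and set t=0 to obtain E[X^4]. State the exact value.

E[X^4] = d^4M/dt^4 |_{t=0} = 5/42

M_X(t) = ₁F₁(3; 6; t)
dM/dt = ₁F₁(4; 7; t)/2
d^2M/dt^2 = 2*₁F₁(5; 8; t)/7
d^3M/dt^3 = 5*₁F₁(6; 9; t)/28
d^4M/dt^4 = 5*₁F₁(7; 10; t)/42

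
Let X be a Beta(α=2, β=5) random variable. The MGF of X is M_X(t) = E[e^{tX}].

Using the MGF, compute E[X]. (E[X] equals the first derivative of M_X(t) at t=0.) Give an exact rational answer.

E[X] = dM/dt |_{t=0} = 2/7

M_X(t) = ₁F₁(2; 7; t)
dM/dt = 2*₁F₁(3; 8; t)/7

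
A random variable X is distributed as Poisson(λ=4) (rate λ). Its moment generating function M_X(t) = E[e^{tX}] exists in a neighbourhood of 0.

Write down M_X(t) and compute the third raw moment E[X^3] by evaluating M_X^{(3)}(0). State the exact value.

M_X(t) = e^(4*e^(t) - 4)
M′(t) = 4*e^(-4)*e^(t)*e^(4*e^(t))
M′′(t) = (16*e^(2*t)*e^(4*e^(t)) + 4*e^(t)*e^(4*e^(t)))*e^(-4)
M′′′(t) = (64*e^(3*t)*e^(4*e^(t)) + 48*e^(2*t)*e^(4*e^(t)) + 4*e^(t)*e^(4*e^(t)))*e^(-4)

E[X^3] = M′′′(0) = 116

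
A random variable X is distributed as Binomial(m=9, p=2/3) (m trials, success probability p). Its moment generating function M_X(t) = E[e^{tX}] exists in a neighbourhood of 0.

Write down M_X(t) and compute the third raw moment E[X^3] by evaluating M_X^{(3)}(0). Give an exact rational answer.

M_X(t) = (2*e^(t)/3 + 1/3)^9

E[X^3] = d^3M/dt^3 |_{t=0} = 754/3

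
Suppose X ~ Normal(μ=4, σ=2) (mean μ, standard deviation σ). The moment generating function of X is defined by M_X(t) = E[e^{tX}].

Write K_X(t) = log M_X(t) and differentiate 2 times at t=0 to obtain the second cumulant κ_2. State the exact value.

κ_2 = D^2[K](0) = 4

M_X(t) = e^(2*t^2 + 4*t)
K_X(t) = log M_X(t) = 2*t^2 + 4*t
D^2[K](t) = 4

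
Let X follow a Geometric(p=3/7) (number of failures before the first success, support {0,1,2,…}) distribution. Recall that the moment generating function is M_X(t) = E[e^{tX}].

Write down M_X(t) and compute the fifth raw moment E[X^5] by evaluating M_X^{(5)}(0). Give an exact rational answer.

E[X^5] = M′′′′′(0) = 135628/81

M_X(t) = 3/(7*(1 - 4*e^(t)/7))
M′(t) = 12*e^(t)/(16*e^(2*t) - 56*e^(t) + 49)
M′′(t) = (-48*e^(2*t) - 84*e^(t))/(64*e^(3*t) - 336*e^(2*t) + 588*e^(t) - 343)
M′′′(t) = (192*e^(3*t) + 1344*e^(2*t) + 588*e^(t))/(256*e^(4*t) - 1792*e^(3*t) + 4704*e^(2*t) - 5488*e^(t) + 2401)
M′′′′(t) = (-768*e^(4*t) - 14784*e^(3*t) - 25872*e^(2*t) - 4116*e^(t))/(1024*e^(5*t) - 8960*e^(4*t) + 31360*e^(3*t) - 54880*e^(2*t) + 48020*e^(t) - 16807)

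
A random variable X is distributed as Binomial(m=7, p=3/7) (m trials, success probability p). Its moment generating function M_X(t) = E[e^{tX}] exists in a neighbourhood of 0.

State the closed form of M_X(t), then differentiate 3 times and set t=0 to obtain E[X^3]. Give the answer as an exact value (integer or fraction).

E[X^3] = d^3M/dt^3 |_{t=0} = 2091/49

M_X(t) = (3*e^(t)/7 + 4/7)^7
dM/dt = 2187*e^(7*t)/117649 + 17496*e^(6*t)/117649 + 58320*e^(5*t)/117649 + 103680*e^(4*t)/117649 + 103680*e^(3*t)/117649 + 55296*e^(2*t)/117649 + 12288*e^(t)/117649
d^2M/dt^2 = 2187*e^(7*t)/16807 + 104976*e^(6*t)/117649 + 291600*e^(5*t)/117649 + 414720*e^(4*t)/117649 + 311040*e^(3*t)/117649 + 110592*e^(2*t)/117649 + 12288*e^(t)/117649
d^3M/dt^3 = 2187*e^(7*t)/2401 + 629856*e^(6*t)/117649 + 1458000*e^(5*t)/117649 + 1658880*e^(4*t)/117649 + 933120*e^(3*t)/117649 + 221184*e^(2*t)/117649 + 12288*e^(t)/117649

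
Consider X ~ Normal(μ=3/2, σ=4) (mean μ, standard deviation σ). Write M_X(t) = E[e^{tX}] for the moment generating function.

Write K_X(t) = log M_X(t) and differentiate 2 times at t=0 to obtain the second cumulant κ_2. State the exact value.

κ_2 = K′′(0) = 16

M_X(t) = e^(8*t^2 + 3*t/2)
K_X(t) = log M_X(t) = 8*t^2 + 3*t/2
K′(t) = 16*t + 3/2
K′′(t) = 16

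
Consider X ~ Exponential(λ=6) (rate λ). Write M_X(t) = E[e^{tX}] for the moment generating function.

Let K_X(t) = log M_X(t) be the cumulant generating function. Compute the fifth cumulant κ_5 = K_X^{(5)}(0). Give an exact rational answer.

κ_5 = K′′′′′(0) = 1/324

M_X(t) = 6/(6 - t)
K_X(t) = log M_X(t) = -log(6 - t) + log(6)
K′(t) = -1/(t - 6)
K′′(t) = 1/(t^2 - 12*t + 36)
K′′′(t) = -2/(t^3 - 18*t^2 + 108*t - 216)
K′′′′(t) = 6/(t^4 - 24*t^3 + 216*t^2 - 864*t + 1296)
K′′′′′(t) = -24/(t^5 - 30*t^4 + 360*t^3 - 2160*t^2 + 6480*t - 7776)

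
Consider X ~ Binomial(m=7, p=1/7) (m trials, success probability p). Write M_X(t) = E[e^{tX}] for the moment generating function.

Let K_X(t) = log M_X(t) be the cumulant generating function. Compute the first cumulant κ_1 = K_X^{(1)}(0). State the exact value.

M_X(t) = (e^(t)/7 + 6/7)^7
K_X(t) = log M_X(t) = 7*log(e^(t)/7 + 6/7)
K^(1)(t) = 7*e^(t)/(e^(t) + 6)

κ_1 = K^(1)(0) = 1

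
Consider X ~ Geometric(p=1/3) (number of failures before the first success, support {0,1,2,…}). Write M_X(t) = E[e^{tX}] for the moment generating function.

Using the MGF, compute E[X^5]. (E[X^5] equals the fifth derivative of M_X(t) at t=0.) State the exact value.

E[X^5] = M′′′′′(0) = 9002

M_X(t) = 1/(3*(1 - 2*e^(t)/3))
M′(t) = 2*e^(t)/(4*e^(2*t) - 12*e^(t) + 9)
M′′(t) = (-4*e^(2*t) - 6*e^(t))/(8*e^(3*t) - 36*e^(2*t) + 54*e^(t) - 27)
M′′′(t) = (8*e^(3*t) + 48*e^(2*t) + 18*e^(t))/(16*e^(4*t) - 96*e^(3*t) + 216*e^(2*t) - 216*e^(t) + 81)
M′′′′(t) = (-16*e^(4*t) - 264*e^(3*t) - 396*e^(2*t) - 54*e^(t))/(32*e^(5*t) - 240*e^(4*t) + 720*e^(3*t) - 1080*e^(2*t) + 810*e^(t) - 243)
M′′′′′(t) = (32*e^(5*t) + 1248*e^(4*t) + 4752*e^(3*t) + 2808*e^(2*t) + 162*e^(t))/(64*e^(6*t) - 576*e^(5*t) + 2160*e^(4*t) - 4320*e^(3*t) + 4860*e^(2*t) - 2916*e^(t) + 729)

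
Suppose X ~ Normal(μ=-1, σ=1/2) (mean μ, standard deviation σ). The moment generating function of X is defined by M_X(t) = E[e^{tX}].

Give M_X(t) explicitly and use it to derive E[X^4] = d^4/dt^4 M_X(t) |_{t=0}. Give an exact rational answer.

M_X(t) = e^(t^2/8 - t)
M′(t) = t*e^(-t)*e^(t^2/8)/4 - e^(-t)*e^(t^2/8)
M′′(t) = (t^2*e^(t^2/8) - 8*t*e^(t^2/8) + 20*e^(t^2/8))*e^(-t)/16
M′′′(t) = (t^3*e^(t^2/8) - 12*t^2*e^(t^2/8) + 60*t*e^(t^2/8) - 112*e^(t^2/8))*e^(-t)/64
M′′′′(t) = (t^4*e^(t^2/8) - 16*t^3*e^(t^2/8) + 120*t^2*e^(t^2/8) - 448*t*e^(t^2/8) + 688*e^(t^2/8))*e^(-t)/256

E[X^4] = M′′′′(0) = 43/16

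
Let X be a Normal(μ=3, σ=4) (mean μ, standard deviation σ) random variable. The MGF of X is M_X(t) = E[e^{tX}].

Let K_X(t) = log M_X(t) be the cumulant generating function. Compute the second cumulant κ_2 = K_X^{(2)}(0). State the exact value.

M_X(t) = e^(8*t^2 + 3*t)
K_X(t) = log M_X(t) = 8*t^2 + 3*t
K′(t) = 16*t + 3
K′′(t) = 16

κ_2 = K′′(0) = 16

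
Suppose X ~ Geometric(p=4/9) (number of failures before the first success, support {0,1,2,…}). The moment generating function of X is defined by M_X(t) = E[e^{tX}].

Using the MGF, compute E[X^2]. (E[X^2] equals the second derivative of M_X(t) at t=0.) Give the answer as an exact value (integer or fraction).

M_X(t) = 4/(9*(1 - 5*e^(t)/9))
D^2[M](t) = (-100*e^(2*t) - 180*e^(t))/(125*e^(3*t) - 675*e^(2*t) + 1215*e^(t) - 729)

E[X^2] = D^2[M](0) = 35/8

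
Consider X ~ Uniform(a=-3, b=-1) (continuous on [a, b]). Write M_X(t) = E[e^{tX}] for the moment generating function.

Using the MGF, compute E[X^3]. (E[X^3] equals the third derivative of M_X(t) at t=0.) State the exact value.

E[X^3] = D^3[M](0) = -10

M_X(t) = (e^(-t) - e^(-3*t))/(2*t)
D^3[M](t) = (-t^3*e^(2*t) + 27*t^3 - 3*t^2*e^(2*t) + 27*t^2 - 6*t*e^(2*t) + 18*t - 6*e^(2*t) + 6)*e^(-3*t)/(2*t^4)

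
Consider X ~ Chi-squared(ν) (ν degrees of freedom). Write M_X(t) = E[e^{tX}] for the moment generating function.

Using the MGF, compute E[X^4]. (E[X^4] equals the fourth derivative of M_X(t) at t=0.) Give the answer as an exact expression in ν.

M_X(t) = (1 - 2*t)^(-ν/2)
M′(t) = -ν/(2*t*(1 - 2*t)^(ν/2) - (1 - 2*t)^(ν/2))
M′′(t) = (ν^2 + 2*ν)/(4*t^2*(1 - 2*t)^(ν/2) - 4*t*(1 - 2*t)^(ν/2) + (1 - 2*t)^(ν/2))
M′′′(t) = (-ν^3 - 6*ν^2 - 8*ν)/(8*t^3*(1 - 2*t)^(ν/2) - 12*t^2*(1 - 2*t)^(ν/2) + 6*t*(1 - 2*t)^(ν/2) - (1 - 2*t)^(ν/2))
M′′′′(t) = (ν^4 + 12*ν^3 + 44*ν^2 + 48*ν)/(16*t^4*(1 - 2*t)^(ν/2) - 32*t^3*(1 - 2*t)^(ν/2) + 24*t^2*(1 - 2*t)^(ν/2) - 8*t*(1 - 2*t)^(ν/2) + (1 - 2*t)^(ν/2))

E[X^4] = M′′′′(0) = ν*(ν^3 + 12*ν^2 + 44*ν + 48)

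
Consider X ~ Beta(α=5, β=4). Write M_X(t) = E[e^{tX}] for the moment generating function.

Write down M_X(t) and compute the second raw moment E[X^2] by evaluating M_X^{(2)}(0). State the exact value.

M_X(t) = ₁F₁(5; 9; t)
M′(t) = 5*₁F₁(6; 10; t)/9
M′′(t) = ₁F₁(7; 11; t)/3

E[X^2] = M′′(0) = 1/3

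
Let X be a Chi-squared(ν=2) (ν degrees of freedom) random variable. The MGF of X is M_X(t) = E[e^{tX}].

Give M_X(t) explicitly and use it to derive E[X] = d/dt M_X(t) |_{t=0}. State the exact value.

E[X] = dM/dt |_{t=0} = 2

M_X(t) = 1/(1 - 2*t)
dM/dt = 2/(4*t^2 - 4*t + 1)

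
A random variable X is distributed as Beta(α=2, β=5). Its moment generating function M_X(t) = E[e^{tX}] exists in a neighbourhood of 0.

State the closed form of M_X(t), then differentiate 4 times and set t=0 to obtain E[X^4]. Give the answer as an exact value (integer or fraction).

E[X^4] = M′′′′(0) = 1/42

M_X(t) = ₁F₁(2; 7; t)
M′(t) = 2*₁F₁(3; 8; t)/7
M′′(t) = 3*₁F₁(4; 9; t)/28
M′′′(t) = ₁F₁(5; 10; t)/21
M′′′′(t) = ₁F₁(6; 11; t)/42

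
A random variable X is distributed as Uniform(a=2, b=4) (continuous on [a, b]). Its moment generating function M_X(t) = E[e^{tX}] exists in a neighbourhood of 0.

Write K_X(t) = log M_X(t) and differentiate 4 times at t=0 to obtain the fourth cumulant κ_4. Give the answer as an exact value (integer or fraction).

M_X(t) = (e^(4*t) - e^(2*t))/(2*t)
K_X(t) = log M_X(t) = -log(t) + log(e^(4*t) - e^(2*t)) - log(2)

κ_4 = K^(4)(0) = -2/15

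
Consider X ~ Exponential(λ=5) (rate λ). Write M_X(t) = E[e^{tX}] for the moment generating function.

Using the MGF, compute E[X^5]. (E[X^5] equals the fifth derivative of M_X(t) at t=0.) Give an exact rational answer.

M_X(t) = 5/(5 - t)
M′(t) = 5/(t^2 - 10*t + 25)
M′′(t) = -10/(t^3 - 15*t^2 + 75*t - 125)
M′′′(t) = 30/(t^4 - 20*t^3 + 150*t^2 - 500*t + 625)
M′′′′(t) = -120/(t^5 - 25*t^4 + 250*t^3 - 1250*t^2 + 3125*t - 3125)
M′′′′′(t) = 600/(t^6 - 30*t^5 + 375*t^4 - 2500*t^3 + 9375*t^2 - 18750*t + 15625)

E[X^5] = M′′′′′(0) = 24/625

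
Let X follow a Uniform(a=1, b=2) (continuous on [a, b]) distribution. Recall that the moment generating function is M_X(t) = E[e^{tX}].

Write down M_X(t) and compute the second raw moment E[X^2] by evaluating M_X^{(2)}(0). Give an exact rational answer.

M_X(t) = (e^(2*t) - e^(t))/t
dM/dt = (2*t*e^(2*t) - t*e^(t) - e^(2*t) + e^(t))/t^2
d^2M/dt^2 = (4*t^2*e^(2*t) - t^2*e^(t) - 4*t*e^(2*t) + 2*t*e^(t) + 2*e^(2*t) - 2*e^(t))/t^3

E[X^2] = d^2M/dt^2 |_{t=0} = 7/3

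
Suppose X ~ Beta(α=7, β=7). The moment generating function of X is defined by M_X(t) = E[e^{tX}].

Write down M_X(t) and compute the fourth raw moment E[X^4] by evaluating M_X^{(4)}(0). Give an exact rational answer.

E[X^4] = M′′′′(0) = 3/34

M_X(t) = ₁F₁(7; 14; t)
M′(t) = ₁F₁(8; 15; t)/2
M′′(t) = 4*₁F₁(9; 16; t)/15
M′′′(t) = 3*₁F₁(10; 17; t)/20
M′′′′(t) = 3*₁F₁(11; 18; t)/34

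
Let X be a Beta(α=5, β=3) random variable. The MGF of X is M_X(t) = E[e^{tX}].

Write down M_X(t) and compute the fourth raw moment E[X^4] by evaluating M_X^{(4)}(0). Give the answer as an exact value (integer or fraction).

M_X(t) = ₁F₁(5; 8; t)
M′(t) = 5*₁F₁(6; 9; t)/8
M′′(t) = 5*₁F₁(7; 10; t)/12
M′′′(t) = 7*₁F₁(8; 11; t)/24
M′′′′(t) = 7*₁F₁(9; 12; t)/33

E[X^4] = M′′′′(0) = 7/33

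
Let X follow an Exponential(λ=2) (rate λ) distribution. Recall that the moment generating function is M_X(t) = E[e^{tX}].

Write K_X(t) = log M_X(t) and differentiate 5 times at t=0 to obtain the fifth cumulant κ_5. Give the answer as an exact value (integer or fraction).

κ_5 = K^(5)(0) = 3/4

M_X(t) = 2/(2 - t)
K_X(t) = log M_X(t) = -log(2 - t) + log(2)
K^(5)(t) = -24/(t^5 - 10*t^4 + 40*t^3 - 80*t^2 + 80*t - 32)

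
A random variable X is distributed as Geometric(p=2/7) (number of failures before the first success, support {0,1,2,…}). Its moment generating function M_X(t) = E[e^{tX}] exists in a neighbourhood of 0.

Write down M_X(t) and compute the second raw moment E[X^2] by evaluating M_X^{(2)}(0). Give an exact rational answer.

M_X(t) = 2/(7*(1 - 5*e^(t)/7))
D^2[M](t) = (-50*e^(2*t) - 70*e^(t))/(125*e^(3*t) - 525*e^(2*t) + 735*e^(t) - 343)

E[X^2] = D^2[M](0) = 15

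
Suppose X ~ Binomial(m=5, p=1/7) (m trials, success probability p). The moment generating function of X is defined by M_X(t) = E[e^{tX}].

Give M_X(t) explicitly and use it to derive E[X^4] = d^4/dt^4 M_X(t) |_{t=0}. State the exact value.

E[X^4] = D^4[M](0) = 11215/2401

M_X(t) = (e^(t)/7 + 6/7)^5
D^4[M](t) = 625*e^(5*t)/16807 + 7680*e^(4*t)/16807 + 29160*e^(3*t)/16807 + 34560*e^(2*t)/16807 + 6480*e^(t)/16807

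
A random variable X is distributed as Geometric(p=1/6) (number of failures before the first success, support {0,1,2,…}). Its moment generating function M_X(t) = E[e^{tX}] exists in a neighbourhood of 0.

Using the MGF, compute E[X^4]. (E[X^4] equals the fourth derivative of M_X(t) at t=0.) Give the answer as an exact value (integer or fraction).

E[X^4] = D^4[M](0) = 19855

M_X(t) = 1/(6*(1 - 5*e^(t)/6))
D^4[M](t) = (-625*e^(4*t) - 8250*e^(3*t) - 9900*e^(2*t) - 1080*e^(t))/(3125*e^(5*t) - 18750*e^(4*t) + 45000*e^(3*t) - 54000*e^(2*t) + 32400*e^(t) - 7776)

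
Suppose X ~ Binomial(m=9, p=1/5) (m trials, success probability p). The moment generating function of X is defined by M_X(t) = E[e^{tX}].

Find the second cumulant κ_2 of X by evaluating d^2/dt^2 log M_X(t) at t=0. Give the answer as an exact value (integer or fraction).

κ_2 = D^2[K](0) = 36/25

M_X(t) = (e^(t)/5 + 4/5)^9
K_X(t) = log M_X(t) = 9*log(e^(t)/5 + 4/5)
D^2[K](t) = 36*e^(t)/(e^(2*t) + 8*e^(t) + 16)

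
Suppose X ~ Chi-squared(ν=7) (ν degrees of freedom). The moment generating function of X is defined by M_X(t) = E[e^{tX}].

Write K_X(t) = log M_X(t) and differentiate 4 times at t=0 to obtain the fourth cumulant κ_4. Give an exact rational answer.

M_X(t) = (1 - 2*t)^(-7/2)
K_X(t) = log M_X(t) = -7*log(1 - 2*t)/2
D^4[K](t) = 336/(16*t^4 - 32*t^3 + 24*t^2 - 8*t + 1)

κ_4 = D^4[K](0) = 336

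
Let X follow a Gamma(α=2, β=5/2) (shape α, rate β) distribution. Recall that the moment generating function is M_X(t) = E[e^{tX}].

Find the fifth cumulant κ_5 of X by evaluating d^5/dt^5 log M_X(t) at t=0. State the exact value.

κ_5 = K^(5)(0) = 1536/3125

M_X(t) = 25/(4*(5/2 - t)^2)
K_X(t) = log M_X(t) = -2*log(5/2 - t) - 2*log(2) + 2*log(5)
K^(5)(t) = -1536/(32*t^5 - 400*t^4 + 2000*t^3 - 5000*t^2 + 6250*t - 3125)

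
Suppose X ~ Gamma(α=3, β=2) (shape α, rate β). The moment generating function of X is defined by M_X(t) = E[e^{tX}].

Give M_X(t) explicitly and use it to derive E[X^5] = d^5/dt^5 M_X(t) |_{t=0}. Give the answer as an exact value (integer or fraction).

M_X(t) = 8/(2 - t)^3
D^5[M](t) = 20160/(t^8 - 16*t^7 + 112*t^6 - 448*t^5 + 1120*t^4 - 1792*t^3 + 1792*t^2 - 1024*t + 256)

E[X^5] = D^5[M](0) = 315/4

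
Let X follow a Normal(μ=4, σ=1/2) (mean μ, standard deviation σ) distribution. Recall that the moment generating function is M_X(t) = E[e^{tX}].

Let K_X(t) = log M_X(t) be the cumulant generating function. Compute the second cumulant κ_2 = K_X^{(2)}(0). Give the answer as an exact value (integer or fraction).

M_X(t) = e^(t^2/8 + 4*t)
K_X(t) = log M_X(t) = t^2/8 + 4*t
K^(2)(t) = 1/4

κ_2 = K^(2)(0) = 1/4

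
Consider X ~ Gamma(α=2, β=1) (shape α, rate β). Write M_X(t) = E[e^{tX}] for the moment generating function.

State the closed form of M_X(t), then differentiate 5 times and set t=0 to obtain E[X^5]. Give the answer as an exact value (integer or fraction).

M_X(t) = (1 - t)^(-2)
M^(5)(t) = -720/(t^7 - 7*t^6 + 21*t^5 - 35*t^4 + 35*t^3 - 21*t^2 + 7*t - 1)

E[X^5] = M^(5)(0) = 720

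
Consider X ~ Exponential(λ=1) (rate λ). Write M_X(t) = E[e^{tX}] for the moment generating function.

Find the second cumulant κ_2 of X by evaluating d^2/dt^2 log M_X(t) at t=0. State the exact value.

κ_2 = d^2K/dt^2 |_{t=0} = 1

M_X(t) = 1/(1 - t)
K_X(t) = log M_X(t) = -log(1 - t)
dK/dt = -1/(t - 1)
d^2K/dt^2 = 1/(t^2 - 2*t + 1)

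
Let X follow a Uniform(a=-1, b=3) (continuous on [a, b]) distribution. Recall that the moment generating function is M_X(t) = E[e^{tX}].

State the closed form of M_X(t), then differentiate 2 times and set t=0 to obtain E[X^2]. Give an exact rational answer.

E[X^2] = D^2[M](0) = 7/3

M_X(t) = (e^(3*t) - e^(-t))/(4*t)
D^2[M](t) = (9*t^2*e^(4*t) - t^2 - 6*t*e^(4*t) - 2*t + 2*e^(4*t) - 2)*e^(-t)/(4*t^3)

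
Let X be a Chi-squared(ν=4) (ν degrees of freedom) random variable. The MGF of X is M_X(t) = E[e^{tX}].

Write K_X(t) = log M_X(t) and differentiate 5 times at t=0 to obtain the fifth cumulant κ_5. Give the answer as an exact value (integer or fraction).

κ_5 = K′′′′′(0) = 1536

M_X(t) = (1 - 2*t)^(-2)
K_X(t) = log M_X(t) = -2*log(1 - 2*t)
K′(t) = -4/(2*t - 1)
K′′(t) = 8/(4*t^2 - 4*t + 1)
K′′′(t) = -32/(8*t^3 - 12*t^2 + 6*t - 1)
K′′′′(t) = 192/(16*t^4 - 32*t^3 + 24*t^2 - 8*t + 1)
K′′′′′(t) = -1536/(32*t^5 - 80*t^4 + 80*t^3 - 40*t^2 + 10*t - 1)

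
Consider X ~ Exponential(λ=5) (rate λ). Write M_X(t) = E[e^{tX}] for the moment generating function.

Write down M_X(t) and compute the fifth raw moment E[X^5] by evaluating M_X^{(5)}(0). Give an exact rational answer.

M_X(t) = 5/(5 - t)
M′(t) = 5/(t^2 - 10*t + 25)
M′′(t) = -10/(t^3 - 15*t^2 + 75*t - 125)
M′′′(t) = 30/(t^4 - 20*t^3 + 150*t^2 - 500*t + 625)
M′′′′(t) = -120/(t^5 - 25*t^4 + 250*t^3 - 1250*t^2 + 3125*t - 3125)
M′′′′′(t) = 600/(t^6 - 30*t^5 + 375*t^4 - 2500*t^3 + 9375*t^2 - 18750*t + 15625)

E[X^5] = M′′′′′(0) = 24/625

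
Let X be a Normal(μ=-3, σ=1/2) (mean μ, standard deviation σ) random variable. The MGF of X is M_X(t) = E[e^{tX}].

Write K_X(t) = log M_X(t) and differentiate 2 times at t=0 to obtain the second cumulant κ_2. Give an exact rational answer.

M_X(t) = e^(t^2/8 - 3*t)
K_X(t) = log M_X(t) = t^2/8 - 3*t
D^2[K](t) = 1/4

κ_2 = D^2[K](0) = 1/4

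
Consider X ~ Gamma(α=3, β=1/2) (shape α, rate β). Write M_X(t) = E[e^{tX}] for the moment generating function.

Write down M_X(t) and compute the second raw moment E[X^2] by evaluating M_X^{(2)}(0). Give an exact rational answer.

M_X(t) = 1/(8*(1/2 - t)^3)
D^2[M](t) = -48/(32*t^5 - 80*t^4 + 80*t^3 - 40*t^2 + 10*t - 1)

E[X^2] = D^2[M](0) = 48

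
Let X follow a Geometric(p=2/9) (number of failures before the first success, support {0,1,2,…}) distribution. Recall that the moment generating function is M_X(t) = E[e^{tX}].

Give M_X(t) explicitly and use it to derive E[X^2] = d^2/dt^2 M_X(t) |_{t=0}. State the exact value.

M_X(t) = 2/(9*(1 - 7*e^(t)/9))
M^(2)(t) = (-98*e^(2*t) - 126*e^(t))/(343*e^(3*t) - 1323*e^(2*t) + 1701*e^(t) - 729)

E[X^2] = M^(2)(0) = 28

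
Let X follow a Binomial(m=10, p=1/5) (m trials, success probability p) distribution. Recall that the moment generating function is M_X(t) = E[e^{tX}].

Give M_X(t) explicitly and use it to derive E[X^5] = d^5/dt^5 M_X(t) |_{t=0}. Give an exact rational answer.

M_X(t) = (e^(t)/5 + 4/5)^10

E[X^5] = D^5[M](0) = 181448/625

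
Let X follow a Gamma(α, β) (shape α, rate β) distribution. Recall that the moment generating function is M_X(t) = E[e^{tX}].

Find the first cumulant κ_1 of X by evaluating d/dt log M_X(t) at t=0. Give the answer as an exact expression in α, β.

M_X(t) = (β/(β - t))^α
K_X(t) = log M_X(t) = α*(log(β) - log(β - t))
K′(t) = -α/(-β + t)

κ_1 = K′(0) = α/β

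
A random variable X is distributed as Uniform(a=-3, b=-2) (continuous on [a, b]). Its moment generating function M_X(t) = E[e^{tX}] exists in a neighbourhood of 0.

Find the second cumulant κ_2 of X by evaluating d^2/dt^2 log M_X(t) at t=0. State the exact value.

M_X(t) = (e^(-2*t) - e^(-3*t))/t
K_X(t) = log M_X(t) = -log(t) + log(e^(-2*t) - e^(-3*t))
K′(t) = (-2*t*e^(t) + 3*t - e^(t) + 1)/(t*e^(t) - t)
K′′(t) = (-t^2*e^(t) + e^(2*t) - 2*e^(t) + 1)/(t^2*e^(2*t) - 2*t^2*e^(t) + t^2)

κ_2 = K′′(0) = 1/12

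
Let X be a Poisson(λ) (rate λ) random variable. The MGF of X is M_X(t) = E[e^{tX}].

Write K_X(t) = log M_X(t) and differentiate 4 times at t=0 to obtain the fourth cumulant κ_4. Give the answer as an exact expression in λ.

M_X(t) = e^(λ*(e^(t) - 1))
K_X(t) = log M_X(t) = λ*(e^(t) - 1)
K′(t) = λ*e^(t)
K′′(t) = λ*e^(t)
K′′′(t) = λ*e^(t)
K′′′′(t) = λ*e^(t)

κ_4 = K′′′′(0) = λ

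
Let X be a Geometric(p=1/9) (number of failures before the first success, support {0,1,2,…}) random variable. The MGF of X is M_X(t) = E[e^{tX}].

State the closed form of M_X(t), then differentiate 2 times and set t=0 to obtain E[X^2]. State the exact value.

E[X^2] = M′′(0) = 136

M_X(t) = 1/(9*(1 - 8*e^(t)/9))
M′(t) = 8*e^(t)/(64*e^(2*t) - 144*e^(t) + 81)
M′′(t) = (-64*e^(2*t) - 72*e^(t))/(512*e^(3*t) - 1728*e^(2*t) + 1944*e^(t) - 729)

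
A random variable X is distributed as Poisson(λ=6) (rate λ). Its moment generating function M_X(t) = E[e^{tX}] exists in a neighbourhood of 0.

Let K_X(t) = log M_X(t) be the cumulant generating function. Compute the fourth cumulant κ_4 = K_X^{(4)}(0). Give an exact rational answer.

κ_4 = K^(4)(0) = 6

M_X(t) = e^(6*e^(t) - 6)
K_X(t) = log M_X(t) = 6*e^(t) - 6
K^(4)(t) = 6*e^(t)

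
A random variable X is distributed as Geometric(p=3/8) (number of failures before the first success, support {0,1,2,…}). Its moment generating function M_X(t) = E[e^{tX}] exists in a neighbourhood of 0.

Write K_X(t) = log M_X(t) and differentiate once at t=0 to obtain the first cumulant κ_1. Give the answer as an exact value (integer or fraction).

M_X(t) = 3/(8*(1 - 5*e^(t)/8))
K_X(t) = log M_X(t) = -log(1 - 5*e^(t)/8) - 3*log(2) + log(3)
K′(t) = -5*e^(t)/(5*e^(t) - 8)

κ_1 = K′(0) = 5/3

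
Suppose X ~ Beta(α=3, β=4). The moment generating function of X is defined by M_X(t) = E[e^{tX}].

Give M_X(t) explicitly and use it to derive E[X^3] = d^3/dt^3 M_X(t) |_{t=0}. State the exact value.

E[X^3] = D^3[M](0) = 5/42

M_X(t) = ₁F₁(3; 7; t)
D^3[M](t) = 5*₁F₁(6; 10; t)/42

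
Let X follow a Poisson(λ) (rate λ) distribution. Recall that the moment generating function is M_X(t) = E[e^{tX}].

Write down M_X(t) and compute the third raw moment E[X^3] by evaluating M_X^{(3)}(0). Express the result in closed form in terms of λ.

M_X(t) = e^(λ*(e^(t) - 1))
D^3[M](t) = (λ^3*e^(3*t)*e^(λ*e^(t)) + 3*λ^2*e^(2*t)*e^(λ*e^(t)) + λ*e^(t)*e^(λ*e^(t)))*e^(-λ)

E[X^3] = D^3[M](0) = λ*(λ^2 + 3*λ + 1)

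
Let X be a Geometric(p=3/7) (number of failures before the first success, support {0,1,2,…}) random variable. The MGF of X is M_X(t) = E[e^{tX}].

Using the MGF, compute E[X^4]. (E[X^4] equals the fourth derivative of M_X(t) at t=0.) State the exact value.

M_X(t) = 3/(7*(1 - 4*e^(t)/7))
M′(t) = 12*e^(t)/(16*e^(2*t) - 56*e^(t) + 49)
M′′(t) = (-48*e^(2*t) - 84*e^(t))/(64*e^(3*t) - 336*e^(2*t) + 588*e^(t) - 343)
M′′′(t) = (192*e^(3*t) + 1344*e^(2*t) + 588*e^(t))/(256*e^(4*t) - 1792*e^(3*t) + 4704*e^(2*t) - 5488*e^(t) + 2401)
M′′′′(t) = (-768*e^(4*t) - 14784*e^(3*t) - 25872*e^(2*t) - 4116*e^(t))/(1024*e^(5*t) - 8960*e^(4*t) + 31360*e^(3*t) - 54880*e^(2*t) + 48020*e^(t) - 16807)

E[X^4] = M′′′′(0) = 5060/27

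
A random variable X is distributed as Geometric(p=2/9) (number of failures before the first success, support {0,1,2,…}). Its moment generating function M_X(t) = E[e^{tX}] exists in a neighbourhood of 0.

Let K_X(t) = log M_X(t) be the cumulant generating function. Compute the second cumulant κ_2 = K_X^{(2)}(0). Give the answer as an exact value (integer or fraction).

M_X(t) = 2/(9*(1 - 7*e^(t)/9))
K_X(t) = log M_X(t) = -log(1 - 7*e^(t)/9) - 2*log(3) + log(2)
dK/dt = -7*e^(t)/(7*e^(t) - 9)
d^2K/dt^2 = 63*e^(t)/(49*e^(2*t) - 126*e^(t) + 81)

κ_2 = d^2K/dt^2 |_{t=0} = 63/4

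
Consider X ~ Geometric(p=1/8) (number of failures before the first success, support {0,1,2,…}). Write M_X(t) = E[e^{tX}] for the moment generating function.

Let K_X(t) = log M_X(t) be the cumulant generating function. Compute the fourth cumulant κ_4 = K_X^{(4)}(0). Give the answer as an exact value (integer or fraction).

M_X(t) = 1/(8*(1 - 7*e^(t)/8))
K_X(t) = log M_X(t) = -log(1 - 7*e^(t)/8) - 3*log(2)
D^4[K](t) = (2744*e^(3*t) + 12544*e^(2*t) + 3584*e^(t))/(2401*e^(4*t) - 10976*e^(3*t) + 18816*e^(2*t) - 14336*e^(t) + 4096)

κ_4 = D^4[K](0) = 18872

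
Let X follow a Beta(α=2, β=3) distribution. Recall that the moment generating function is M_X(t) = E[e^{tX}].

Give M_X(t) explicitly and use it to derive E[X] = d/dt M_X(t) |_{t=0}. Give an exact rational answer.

M_X(t) = ₁F₁(2; 5; t)
M^(1)(t) = 2*₁F₁(3; 6; t)/5

E[X] = M^(1)(0) = 2/5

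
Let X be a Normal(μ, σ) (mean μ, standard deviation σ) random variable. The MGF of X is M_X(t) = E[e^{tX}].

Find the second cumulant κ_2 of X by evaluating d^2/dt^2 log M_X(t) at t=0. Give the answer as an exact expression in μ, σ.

M_X(t) = e^(μ*t + σ^2*t^2/2)
K_X(t) = log M_X(t) = μ*t + σ^2*t^2/2
dK/dt = μ + σ^2*t
d^2K/dt^2 = σ^2

κ_2 = d^2K/dt^2 |_{t=0} = σ^2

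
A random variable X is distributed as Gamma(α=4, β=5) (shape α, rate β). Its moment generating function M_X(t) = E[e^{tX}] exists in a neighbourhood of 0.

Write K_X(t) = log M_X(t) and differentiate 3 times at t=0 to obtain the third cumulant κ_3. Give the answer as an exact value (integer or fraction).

M_X(t) = 625/(5 - t)^4
K_X(t) = log M_X(t) = -4*log(5 - t) + 4*log(5)
K^(3)(t) = -8/(t^3 - 15*t^2 + 75*t - 125)

κ_3 = K^(3)(0) = 8/125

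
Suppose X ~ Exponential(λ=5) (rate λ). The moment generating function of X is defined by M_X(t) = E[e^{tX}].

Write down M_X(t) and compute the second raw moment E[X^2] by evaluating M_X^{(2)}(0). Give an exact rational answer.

M_X(t) = 5/(5 - t)
M^(2)(t) = -10/(t^3 - 15*t^2 + 75*t - 125)

E[X^2] = M^(2)(0) = 2/25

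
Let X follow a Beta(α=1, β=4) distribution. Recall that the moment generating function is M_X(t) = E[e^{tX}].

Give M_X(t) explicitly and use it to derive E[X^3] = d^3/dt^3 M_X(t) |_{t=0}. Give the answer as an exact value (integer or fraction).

E[X^3] = M′′′(0) = 1/35

M_X(t) = ₁F₁(1; 5; t)
M′(t) = ₁F₁(2; 6; t)/5
M′′(t) = ₁F₁(3; 7; t)/15
M′′′(t) = ₁F₁(4; 8; t)/35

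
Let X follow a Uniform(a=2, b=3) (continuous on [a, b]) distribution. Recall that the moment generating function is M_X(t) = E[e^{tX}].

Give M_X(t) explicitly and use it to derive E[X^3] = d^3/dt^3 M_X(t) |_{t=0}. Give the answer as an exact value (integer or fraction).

M_X(t) = (e^(3*t) - e^(2*t))/t
dM/dt = (3*t*e^(3*t) - 2*t*e^(2*t) - e^(3*t) + e^(2*t))/t^2
d^2M/dt^2 = (9*t^2*e^(3*t) - 4*t^2*e^(2*t) - 6*t*e^(3*t) + 4*t*e^(2*t) + 2*e^(3*t) - 2*e^(2*t))/t^3
d^3M/dt^3 = (27*t^3*e^(3*t) - 8*t^3*e^(2*t) - 27*t^2*e^(3*t) + 12*t^2*e^(2*t) + 18*t*e^(3*t) - 12*t*e^(2*t) - 6*e^(3*t) + 6*e^(2*t))/t^4

E[X^3] = d^3M/dt^3 |_{t=0} = 65/4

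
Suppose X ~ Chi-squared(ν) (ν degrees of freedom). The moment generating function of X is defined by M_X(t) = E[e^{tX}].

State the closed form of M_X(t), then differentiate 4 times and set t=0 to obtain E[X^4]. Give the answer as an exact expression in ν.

E[X^4] = M′′′′(0) = ν*(ν^3 + 12*ν^2 + 44*ν + 48)

M_X(t) = (1 - 2*t)^(-ν/2)
M′(t) = -ν/(2*t*(1 - 2*t)^(ν/2) - (1 - 2*t)^(ν/2))
M′′(t) = (ν^2 + 2*ν)/(4*t^2*(1 - 2*t)^(ν/2) - 4*t*(1 - 2*t)^(ν/2) + (1 - 2*t)^(ν/2))
M′′′(t) = (-ν^3 - 6*ν^2 - 8*ν)/(8*t^3*(1 - 2*t)^(ν/2) - 12*t^2*(1 - 2*t)^(ν/2) + 6*t*(1 - 2*t)^(ν/2) - (1 - 2*t)^(ν/2))
M′′′′(t) = (ν^4 + 12*ν^3 + 44*ν^2 + 48*ν)/(16*t^4*(1 - 2*t)^(ν/2) - 32*t^3*(1 - 2*t)^(ν/2) + 24*t^2*(1 - 2*t)^(ν/2) - 8*t*(1 - 2*t)^(ν/2) + (1 - 2*t)^(ν/2))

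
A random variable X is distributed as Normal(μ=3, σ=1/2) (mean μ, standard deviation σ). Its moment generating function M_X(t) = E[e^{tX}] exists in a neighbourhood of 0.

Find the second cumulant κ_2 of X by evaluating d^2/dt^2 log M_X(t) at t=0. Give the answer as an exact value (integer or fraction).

κ_2 = K′′(0) = 1/4

M_X(t) = e^(t^2/8 + 3*t)
K_X(t) = log M_X(t) = t^2/8 + 3*t
K′(t) = t/4 + 3
K′′(t) = 1/4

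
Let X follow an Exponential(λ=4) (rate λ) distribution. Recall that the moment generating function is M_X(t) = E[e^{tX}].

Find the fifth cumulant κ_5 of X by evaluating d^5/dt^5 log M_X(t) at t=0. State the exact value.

κ_5 = K^(5)(0) = 3/128

M_X(t) = 4/(4 - t)
K_X(t) = log M_X(t) = -log(4 - t) + 2*log(2)
K^(5)(t) = -24/(t^5 - 20*t^4 + 160*t^3 - 640*t^2 + 1280*t - 1024)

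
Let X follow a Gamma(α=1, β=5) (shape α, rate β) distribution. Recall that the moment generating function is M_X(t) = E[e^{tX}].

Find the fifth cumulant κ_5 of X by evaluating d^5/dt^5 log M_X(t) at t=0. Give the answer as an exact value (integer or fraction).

κ_5 = d^5K/dt^5 |_{t=0} = 24/3125

M_X(t) = 5/(5 - t)
K_X(t) = log M_X(t) = -log(5 - t) + log(5)
dK/dt = -1/(t - 5)
d^2K/dt^2 = 1/(t^2 - 10*t + 25)
d^3K/dt^3 = -2/(t^3 - 15*t^2 + 75*t - 125)
d^4K/dt^4 = 6/(t^4 - 20*t^3 + 150*t^2 - 500*t + 625)
d^5K/dt^5 = -24/(t^5 - 25*t^4 + 250*t^3 - 1250*t^2 + 3125*t - 3125)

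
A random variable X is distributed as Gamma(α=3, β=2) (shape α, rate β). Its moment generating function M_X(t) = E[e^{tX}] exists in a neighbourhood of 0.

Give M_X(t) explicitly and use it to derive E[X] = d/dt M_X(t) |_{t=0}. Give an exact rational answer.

M_X(t) = 8/(2 - t)^3
M^(1)(t) = 24/(t^4 - 8*t^3 + 24*t^2 - 32*t + 16)

E[X] = M^(1)(0) = 3/2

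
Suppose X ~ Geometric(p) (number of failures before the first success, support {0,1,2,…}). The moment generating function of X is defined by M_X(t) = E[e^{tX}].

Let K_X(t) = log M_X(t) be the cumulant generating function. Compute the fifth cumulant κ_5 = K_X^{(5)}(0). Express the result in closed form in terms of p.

κ_5 = K′′′′′(0) = (p^4 - 15*p^3 + 50*p^2 - 60*p + 24)/p^5

M_X(t) = p/(-(1 - p)*e^(t) + 1)
K_X(t) = log M_X(t) = log(p) - log(-(1 - p)*e^(t) + 1)
K′(t) = (-p*e^(t) + e^(t))/(p*e^(t) - e^(t) + 1)
K′′(t) = (-p*e^(t) + e^(t))/(p^2*e^(2*t) - 2*p*e^(2*t) + 2*p*e^(t) + e^(2*t) - 2*e^(t) + 1)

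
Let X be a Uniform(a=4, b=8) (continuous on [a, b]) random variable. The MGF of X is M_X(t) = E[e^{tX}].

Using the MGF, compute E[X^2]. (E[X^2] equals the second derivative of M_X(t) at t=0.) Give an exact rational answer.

E[X^2] = d^2M/dt^2 |_{t=0} = 112/3

M_X(t) = (e^(8*t) - e^(4*t))/(4*t)
dM/dt = (8*t*e^(8*t) - 4*t*e^(4*t) - e^(8*t) + e^(4*t))/(4*t^2)
d^2M/dt^2 = (32*t^2*e^(8*t) - 8*t^2*e^(4*t) - 8*t*e^(8*t) + 4*t*e^(4*t) + e^(8*t) - e^(4*t))/(2*t^3)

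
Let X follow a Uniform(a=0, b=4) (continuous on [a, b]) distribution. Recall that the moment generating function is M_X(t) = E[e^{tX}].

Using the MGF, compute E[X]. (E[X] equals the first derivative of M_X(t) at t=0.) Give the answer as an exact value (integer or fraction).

E[X] = D[M](0) = 2

M_X(t) = (e^(4*t) - 1)/(4*t)
D[M](t) = (4*t*e^(4*t) - e^(4*t) + 1)/(4*t^2)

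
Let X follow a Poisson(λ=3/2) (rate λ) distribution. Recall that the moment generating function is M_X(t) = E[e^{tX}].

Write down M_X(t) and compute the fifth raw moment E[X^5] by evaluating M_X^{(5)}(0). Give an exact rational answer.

E[X^5] = d^5M/dt^5 |_{t=0} = 5691/32

M_X(t) = e^(3*e^(t)/2 - 3/2)
dM/dt = 3*e^(-3/2)*e^(t)*e^(3*e^(t)/2)/2
d^2M/dt^2 = (9*e^(2*t)*e^(3*e^(t)/2) + 6*e^(t)*e^(3*e^(t)/2))*e^(-3/2)/4
d^3M/dt^3 = (27*e^(3*t)*e^(3*e^(t)/2) + 54*e^(2*t)*e^(3*e^(t)/2) + 12*e^(t)*e^(3*e^(t)/2))*e^(-3/2)/8
d^4M/dt^4 = (81*e^(4*t)*e^(3*e^(t)/2) + 324*e^(3*t)*e^(3*e^(t)/2) + 252*e^(2*t)*e^(3*e^(t)/2) + 24*e^(t)*e^(3*e^(t)/2))*e^(-3/2)/16
d^5M/dt^5 = (243*e^(5*t)*e^(3*e^(t)/2) + 1620*e^(4*t)*e^(3*e^(t)/2) + 2700*e^(3*t)*e^(3*e^(t)/2) + 1080*e^(2*t)*e^(3*e^(t)/2) + 48*e^(t)*e^(3*e^(t)/2))*e^(-3/2)/32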